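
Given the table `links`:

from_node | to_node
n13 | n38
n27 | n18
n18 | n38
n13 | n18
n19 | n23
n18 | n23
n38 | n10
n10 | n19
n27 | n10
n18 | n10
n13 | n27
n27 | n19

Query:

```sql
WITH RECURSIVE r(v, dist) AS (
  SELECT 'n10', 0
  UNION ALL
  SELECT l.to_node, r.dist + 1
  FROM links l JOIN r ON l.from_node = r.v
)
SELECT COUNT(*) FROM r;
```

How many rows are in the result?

Base: (n10, dist=0).
Iteration 1: edges from {n10} -> (n19, dist=1).
Iteration 2: edges from {n19} -> (n23, dist=2).
Iteration 3: no outgoing edges from {n23}; recursion stops.
Total rows emitted: 3.

3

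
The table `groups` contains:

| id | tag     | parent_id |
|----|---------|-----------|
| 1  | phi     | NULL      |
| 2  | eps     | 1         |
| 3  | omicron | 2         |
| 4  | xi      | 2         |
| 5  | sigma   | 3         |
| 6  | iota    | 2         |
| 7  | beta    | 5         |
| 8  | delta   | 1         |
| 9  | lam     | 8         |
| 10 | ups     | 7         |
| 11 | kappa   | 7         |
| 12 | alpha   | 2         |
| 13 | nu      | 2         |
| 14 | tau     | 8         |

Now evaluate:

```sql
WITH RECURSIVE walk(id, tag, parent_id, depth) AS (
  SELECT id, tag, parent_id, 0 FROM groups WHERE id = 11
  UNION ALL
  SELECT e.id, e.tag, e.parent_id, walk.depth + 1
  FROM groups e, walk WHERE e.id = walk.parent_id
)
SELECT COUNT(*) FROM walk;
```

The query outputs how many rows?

6

Base: id=11 (kappa), parent_id=7, depth 0.
Iteration 1: join on id=7 -> beta (id 7, parent_id=5, depth 1).
Iteration 2: join on id=5 -> sigma (id 5, parent_id=3, depth 2).
Iteration 3: join on id=3 -> omicron (id 3, parent_id=2, depth 3).
Iteration 4: join on id=2 -> eps (id 2, parent_id=1, depth 4).
Iteration 5: join on id=1 -> phi (id 1, parent_id=NULL, depth 5).
Iteration 6: parent_id is NULL; no match; recursion stops.
Total rows emitted: 6.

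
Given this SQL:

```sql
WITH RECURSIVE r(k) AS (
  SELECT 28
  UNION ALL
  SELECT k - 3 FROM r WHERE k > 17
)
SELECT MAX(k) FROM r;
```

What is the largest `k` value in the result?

Base: k=28.
Iteration 1: 28 > 17 holds -> k = 28 - 3 = 25.
Iteration 2: 25 > 17 holds -> k = 25 - 3 = 22.
Iteration 3: 22 > 17 holds -> k = 22 - 3 = 19.
Iteration 4: 19 > 17 holds -> k = 19 - 3 = 16.
Iteration 5: 16 > 17 fails; recursion stops.
k values: 28, 25, 22, 19, 16; the maximum is 28.

28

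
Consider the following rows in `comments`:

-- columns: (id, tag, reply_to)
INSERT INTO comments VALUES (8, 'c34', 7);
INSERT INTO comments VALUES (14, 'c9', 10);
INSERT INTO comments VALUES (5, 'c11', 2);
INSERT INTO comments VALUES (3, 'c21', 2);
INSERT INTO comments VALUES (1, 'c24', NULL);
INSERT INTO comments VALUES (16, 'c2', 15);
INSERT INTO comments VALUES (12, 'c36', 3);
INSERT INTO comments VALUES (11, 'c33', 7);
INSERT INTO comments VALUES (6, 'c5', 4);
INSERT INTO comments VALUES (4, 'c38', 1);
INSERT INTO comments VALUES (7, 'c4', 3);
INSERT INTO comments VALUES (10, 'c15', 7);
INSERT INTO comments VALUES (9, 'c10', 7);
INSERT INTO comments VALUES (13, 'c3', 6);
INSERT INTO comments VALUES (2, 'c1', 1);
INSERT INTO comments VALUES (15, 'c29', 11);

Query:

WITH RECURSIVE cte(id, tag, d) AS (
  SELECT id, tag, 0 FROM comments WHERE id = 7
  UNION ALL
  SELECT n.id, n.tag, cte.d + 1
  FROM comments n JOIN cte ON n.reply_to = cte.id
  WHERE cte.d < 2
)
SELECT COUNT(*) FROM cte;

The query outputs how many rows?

7

Base: id=7 (c4) at d 0.
Iteration 1: rows with reply_to in {7} -> c34 (id 8, d 1), c10 (id 9, d 1), c15 (id 10, d 1), c33 (id 11, d 1).
Iteration 2: rows with reply_to in {8,9,10,11} -> c9 (id 14, d 2), c29 (id 15, d 2).
Iteration 3: d < 2 fails for all current rows; recursion stops.
Total rows emitted: 7.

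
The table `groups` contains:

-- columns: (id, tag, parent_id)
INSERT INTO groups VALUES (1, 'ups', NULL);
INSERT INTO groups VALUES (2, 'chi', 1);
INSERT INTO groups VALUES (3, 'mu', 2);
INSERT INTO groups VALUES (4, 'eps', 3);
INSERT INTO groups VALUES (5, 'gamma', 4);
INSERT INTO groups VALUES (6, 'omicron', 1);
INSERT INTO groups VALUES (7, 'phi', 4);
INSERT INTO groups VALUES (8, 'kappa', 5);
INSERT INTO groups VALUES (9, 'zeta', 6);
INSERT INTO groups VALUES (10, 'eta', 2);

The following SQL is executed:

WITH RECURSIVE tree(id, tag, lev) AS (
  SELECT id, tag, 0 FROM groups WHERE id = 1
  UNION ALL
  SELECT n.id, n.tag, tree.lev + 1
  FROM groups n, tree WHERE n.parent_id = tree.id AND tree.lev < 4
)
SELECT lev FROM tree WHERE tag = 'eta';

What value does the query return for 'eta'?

2

Base: id=1 (ups) at lev 0.
Iteration 1: rows with parent_id in {1} -> chi (id 2, lev 1), omicron (id 6, lev 1).
Iteration 2: rows with parent_id in {2,6} -> mu (id 3, lev 2), zeta (id 9, lev 2), eta (id 10, lev 2).
Iteration 3: rows with parent_id in {3,9,10} -> eps (id 4, lev 3).
Iteration 4: rows with parent_id in {4} -> gamma (id 5, lev 4), phi (id 7, lev 4).
Iteration 5: lev < 4 fails for all current rows; recursion stops.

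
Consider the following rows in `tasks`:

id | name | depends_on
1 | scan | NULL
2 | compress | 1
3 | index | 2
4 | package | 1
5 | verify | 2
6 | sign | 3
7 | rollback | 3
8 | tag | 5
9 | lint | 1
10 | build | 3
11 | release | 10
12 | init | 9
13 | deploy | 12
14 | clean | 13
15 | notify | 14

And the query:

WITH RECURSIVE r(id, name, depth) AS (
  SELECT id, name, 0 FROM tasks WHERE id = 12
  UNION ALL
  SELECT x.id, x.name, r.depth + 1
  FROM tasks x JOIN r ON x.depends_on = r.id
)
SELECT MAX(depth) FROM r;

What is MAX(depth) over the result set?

3

Base: id=12 (init) at depth 0.
Iteration 1: rows with depends_on in {12} -> deploy (id 13, depth 1).
Iteration 2: rows with depends_on in {13} -> clean (id 14, depth 2).
Iteration 3: rows with depends_on in {14} -> notify (id 15, depth 3).
Iteration 4: no rows with depends_on in {15}; recursion stops.
depth values: 0, 1, 2, 3; the maximum is 3.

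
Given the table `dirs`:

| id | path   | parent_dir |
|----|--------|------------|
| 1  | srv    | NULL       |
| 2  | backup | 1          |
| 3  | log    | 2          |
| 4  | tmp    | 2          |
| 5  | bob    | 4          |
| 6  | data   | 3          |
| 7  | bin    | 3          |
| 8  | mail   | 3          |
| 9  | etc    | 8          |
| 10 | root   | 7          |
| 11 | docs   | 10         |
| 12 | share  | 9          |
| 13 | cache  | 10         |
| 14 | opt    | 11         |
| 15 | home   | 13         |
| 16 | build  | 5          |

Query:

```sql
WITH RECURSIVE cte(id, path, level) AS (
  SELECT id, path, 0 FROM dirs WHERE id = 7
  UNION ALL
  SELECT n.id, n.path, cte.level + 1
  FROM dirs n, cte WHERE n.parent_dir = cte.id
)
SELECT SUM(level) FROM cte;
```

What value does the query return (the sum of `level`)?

Base: id=7 (bin) at level 0.
Iteration 1: rows with parent_dir in {7} -> root (id 10, level 1).
Iteration 2: rows with parent_dir in {10} -> docs (id 11, level 2), cache (id 13, level 2).
Iteration 3: rows with parent_dir in {11,13} -> opt (id 14, level 3), home (id 15, level 3).
Iteration 4: no rows with parent_dir in {14,15}; recursion stops.
SUM(level) = 0 + 1 + 2 + 2 + 3 + 3 = 11.

11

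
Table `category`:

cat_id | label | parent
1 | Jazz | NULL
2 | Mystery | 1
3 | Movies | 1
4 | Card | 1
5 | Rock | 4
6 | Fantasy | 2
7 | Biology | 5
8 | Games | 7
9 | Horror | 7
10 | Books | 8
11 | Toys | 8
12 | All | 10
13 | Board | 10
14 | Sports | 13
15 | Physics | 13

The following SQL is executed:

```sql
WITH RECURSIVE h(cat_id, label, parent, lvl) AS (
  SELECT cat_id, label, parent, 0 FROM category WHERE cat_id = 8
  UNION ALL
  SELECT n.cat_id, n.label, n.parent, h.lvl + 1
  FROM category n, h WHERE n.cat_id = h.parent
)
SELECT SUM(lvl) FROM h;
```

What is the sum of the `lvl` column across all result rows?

Base: cat_id=8 (Games), parent=7, lvl 0.
Iteration 1: join on cat_id=7 -> Biology (id 7, parent=5, lvl 1).
Iteration 2: join on cat_id=5 -> Rock (id 5, parent=4, lvl 2).
Iteration 3: join on cat_id=4 -> Card (id 4, parent=1, lvl 3).
Iteration 4: join on cat_id=1 -> Jazz (id 1, parent=NULL, lvl 4).
Iteration 5: parent is NULL; no match; recursion stops.
SUM(lvl) = 0 + 1 + 2 + 3 + 4 = 10.

10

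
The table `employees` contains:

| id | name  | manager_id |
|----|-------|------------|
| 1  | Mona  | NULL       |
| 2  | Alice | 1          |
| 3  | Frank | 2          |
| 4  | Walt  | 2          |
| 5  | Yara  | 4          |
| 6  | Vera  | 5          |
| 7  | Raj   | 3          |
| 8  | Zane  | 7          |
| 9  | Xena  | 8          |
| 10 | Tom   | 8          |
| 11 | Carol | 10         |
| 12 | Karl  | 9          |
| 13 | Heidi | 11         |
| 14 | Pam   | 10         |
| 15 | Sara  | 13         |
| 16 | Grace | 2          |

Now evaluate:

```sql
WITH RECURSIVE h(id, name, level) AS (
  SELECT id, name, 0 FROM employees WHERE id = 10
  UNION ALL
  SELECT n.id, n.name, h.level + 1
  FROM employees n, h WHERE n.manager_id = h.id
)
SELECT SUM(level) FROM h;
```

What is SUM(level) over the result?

7

Base: id=10 (Tom) at level 0.
Iteration 1: rows with manager_id in {10} -> Carol (id 11, level 1), Pam (id 14, level 1).
Iteration 2: rows with manager_id in {11,14} -> Heidi (id 13, level 2).
Iteration 3: rows with manager_id in {13} -> Sara (id 15, level 3).
Iteration 4: no rows with manager_id in {15}; recursion stops.
SUM(level) = 0 + 1 + 1 + 2 + 3 = 7.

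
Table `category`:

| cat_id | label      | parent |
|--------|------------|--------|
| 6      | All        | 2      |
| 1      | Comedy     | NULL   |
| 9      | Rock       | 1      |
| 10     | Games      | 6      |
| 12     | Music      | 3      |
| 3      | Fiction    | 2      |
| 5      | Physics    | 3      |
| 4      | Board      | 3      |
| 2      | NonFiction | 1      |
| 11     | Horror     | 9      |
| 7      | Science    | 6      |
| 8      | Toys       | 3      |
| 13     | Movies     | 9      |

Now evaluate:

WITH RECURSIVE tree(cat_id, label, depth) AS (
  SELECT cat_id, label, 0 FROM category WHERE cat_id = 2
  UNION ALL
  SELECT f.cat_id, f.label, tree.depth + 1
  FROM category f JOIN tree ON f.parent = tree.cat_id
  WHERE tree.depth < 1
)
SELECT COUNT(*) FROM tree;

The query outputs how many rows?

3

Base: cat_id=2 (NonFiction) at depth 0.
Iteration 1: rows with parent in {2} -> Fiction (id 3, depth 1), All (id 6, depth 1).
Iteration 2: depth < 1 fails for all current rows; recursion stops.
Total rows emitted: 3.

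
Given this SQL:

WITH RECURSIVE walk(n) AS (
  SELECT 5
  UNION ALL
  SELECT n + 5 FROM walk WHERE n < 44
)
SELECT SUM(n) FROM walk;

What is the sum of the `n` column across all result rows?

225

Base: n=5.
Iteration 1: 5 < 44 holds -> n = 5 + 5 = 10.
Iteration 2: 10 < 44 holds -> n = 10 + 5 = 15.
Iteration 3: 15 < 44 holds -> n = 15 + 5 = 20.
Iteration 4: 20 < 44 holds -> n = 20 + 5 = 25.
Iteration 5: 25 < 44 holds -> n = 25 + 5 = 30.
Iteration 6: 30 < 44 holds -> n = 30 + 5 = 35.
Iteration 7: 35 < 44 holds -> n = 35 + 5 = 40.
Iteration 8: 40 < 44 holds -> n = 40 + 5 = 45.
Iteration 9: 45 < 44 fails; recursion stops.
SUM(n) = 5 + 10 + 15 + 20 + 25 + 30 + 35 + 40 + 45 = 225.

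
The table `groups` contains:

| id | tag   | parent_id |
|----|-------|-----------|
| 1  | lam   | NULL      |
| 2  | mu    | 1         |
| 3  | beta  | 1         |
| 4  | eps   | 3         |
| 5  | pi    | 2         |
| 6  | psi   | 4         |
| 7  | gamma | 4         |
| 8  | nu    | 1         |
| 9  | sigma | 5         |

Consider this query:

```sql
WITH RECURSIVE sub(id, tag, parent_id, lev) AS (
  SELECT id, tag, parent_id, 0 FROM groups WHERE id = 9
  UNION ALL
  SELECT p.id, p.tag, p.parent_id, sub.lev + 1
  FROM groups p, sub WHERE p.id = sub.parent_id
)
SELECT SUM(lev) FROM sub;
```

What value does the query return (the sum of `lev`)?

Base: id=9 (sigma), parent_id=5, lev 0.
Iteration 1: join on id=5 -> pi (id 5, parent_id=2, lev 1).
Iteration 2: join on id=2 -> mu (id 2, parent_id=1, lev 2).
Iteration 3: join on id=1 -> lam (id 1, parent_id=NULL, lev 3).
Iteration 4: parent_id is NULL; no match; recursion stops.
SUM(lev) = 0 + 1 + 2 + 3 = 6.

6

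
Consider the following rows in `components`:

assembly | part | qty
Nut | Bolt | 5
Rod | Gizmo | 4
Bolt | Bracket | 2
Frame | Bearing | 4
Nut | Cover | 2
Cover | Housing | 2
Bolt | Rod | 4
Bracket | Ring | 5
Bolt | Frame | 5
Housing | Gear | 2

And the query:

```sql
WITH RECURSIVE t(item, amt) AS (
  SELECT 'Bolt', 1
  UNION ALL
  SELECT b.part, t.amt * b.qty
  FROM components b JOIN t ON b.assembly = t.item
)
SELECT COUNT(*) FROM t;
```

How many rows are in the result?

7

Base: (Bolt, amt=1).
Iteration 1: components of {Bolt} -> Bracket = 1*2 = 2, Frame = 1*5 = 5, Rod = 1*4 = 4.
Iteration 2: components of {Bracket,Frame,Rod} -> Bearing = 5*4 = 20, Gizmo = 4*4 = 16, Ring = 2*5 = 10.
Iteration 3: no further components; recursion stops.
Total rows emitted: 7.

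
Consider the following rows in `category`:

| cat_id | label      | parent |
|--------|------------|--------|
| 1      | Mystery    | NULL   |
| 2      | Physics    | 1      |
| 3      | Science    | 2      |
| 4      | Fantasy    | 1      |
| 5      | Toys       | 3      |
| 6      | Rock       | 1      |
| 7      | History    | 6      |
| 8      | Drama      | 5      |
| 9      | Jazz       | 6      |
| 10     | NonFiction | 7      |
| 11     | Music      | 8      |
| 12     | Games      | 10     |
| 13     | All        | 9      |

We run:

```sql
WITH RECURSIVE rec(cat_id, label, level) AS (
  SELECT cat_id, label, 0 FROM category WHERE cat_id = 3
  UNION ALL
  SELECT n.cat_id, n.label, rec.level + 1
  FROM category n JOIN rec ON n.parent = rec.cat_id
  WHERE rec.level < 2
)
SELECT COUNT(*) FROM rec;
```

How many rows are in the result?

3

Base: cat_id=3 (Science) at level 0.
Iteration 1: rows with parent in {3} -> Toys (id 5, level 1).
Iteration 2: rows with parent in {5} -> Drama (id 8, level 2).
Iteration 3: level < 2 fails for all current rows; recursion stops.
Total rows emitted: 3.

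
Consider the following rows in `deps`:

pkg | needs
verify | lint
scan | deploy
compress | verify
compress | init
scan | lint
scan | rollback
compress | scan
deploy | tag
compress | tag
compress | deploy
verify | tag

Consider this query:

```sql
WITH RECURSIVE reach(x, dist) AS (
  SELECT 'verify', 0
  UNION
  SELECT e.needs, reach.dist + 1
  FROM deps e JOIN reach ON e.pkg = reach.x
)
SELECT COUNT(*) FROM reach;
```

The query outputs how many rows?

3

Base: (verify, dist=0).
Iteration 1: edges from {verify} -> (lint, dist=1), (tag, dist=1).
Iteration 2: no outgoing edges from {lint,tag}; recursion stops.
Total rows emitted: 3.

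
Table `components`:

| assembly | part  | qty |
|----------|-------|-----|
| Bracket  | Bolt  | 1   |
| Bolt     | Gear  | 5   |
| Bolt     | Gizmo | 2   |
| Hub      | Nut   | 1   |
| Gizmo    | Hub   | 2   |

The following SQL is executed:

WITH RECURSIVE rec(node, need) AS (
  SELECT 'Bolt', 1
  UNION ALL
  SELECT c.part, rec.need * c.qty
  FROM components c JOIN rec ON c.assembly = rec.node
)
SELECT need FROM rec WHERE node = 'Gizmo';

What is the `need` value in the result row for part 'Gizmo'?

2

Base: (Bolt, need=1).
Iteration 1: components of {Bolt} -> Gear = 1*5 = 5, Gizmo = 1*2 = 2.
Iteration 2: components of {Gear,Gizmo} -> Hub = 2*2 = 4.
Iteration 3: components of {Hub} -> Nut = 4*1 = 4.
Iteration 4: no further components; recursion stops.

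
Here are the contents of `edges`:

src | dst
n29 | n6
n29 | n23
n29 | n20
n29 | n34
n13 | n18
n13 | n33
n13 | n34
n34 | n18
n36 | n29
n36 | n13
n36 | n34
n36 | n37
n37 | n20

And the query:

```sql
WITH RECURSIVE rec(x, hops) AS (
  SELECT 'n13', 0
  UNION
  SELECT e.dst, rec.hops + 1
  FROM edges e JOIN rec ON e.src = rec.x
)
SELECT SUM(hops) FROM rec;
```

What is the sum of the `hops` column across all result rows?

5

Base: (n13, hops=0).
Iteration 1: edges from {n13} -> (n18, hops=1), (n33, hops=1), (n34, hops=1).
Iteration 2: edges from {n18,n33,n34} -> (n18, hops=2).
Iteration 3: no outgoing edges from {n18}; recursion stops.
SUM(hops) = 0 + 1 + 1 + 1 + 2 = 5.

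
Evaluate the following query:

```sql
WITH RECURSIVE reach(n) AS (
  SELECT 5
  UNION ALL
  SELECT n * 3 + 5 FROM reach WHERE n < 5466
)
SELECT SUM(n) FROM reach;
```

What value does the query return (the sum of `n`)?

Base: n=5.
Iteration 1: 5 < 5466 holds -> n = 5 * 3 + 5 = 20.
Iteration 2: 20 < 5466 holds -> n = 20 * 3 + 5 = 65.
Iteration 3: 65 < 5466 holds -> n = 65 * 3 + 5 = 200.
Iteration 4: 200 < 5466 holds -> n = 200 * 3 + 5 = 605.
Iteration 5: 605 < 5466 holds -> n = 605 * 3 + 5 = 1820.
Iteration 6: 1820 < 5466 holds -> n = 1820 * 3 + 5 = 5465.
Iteration 7: 5465 < 5466 holds -> n = 5465 * 3 + 5 = 16400.
Iteration 8: 16400 < 5466 fails; recursion stops.
SUM(n) = 5 + 20 + 65 + 200 + 605 + 1820 + 5465 + 16400 = 24580.

24580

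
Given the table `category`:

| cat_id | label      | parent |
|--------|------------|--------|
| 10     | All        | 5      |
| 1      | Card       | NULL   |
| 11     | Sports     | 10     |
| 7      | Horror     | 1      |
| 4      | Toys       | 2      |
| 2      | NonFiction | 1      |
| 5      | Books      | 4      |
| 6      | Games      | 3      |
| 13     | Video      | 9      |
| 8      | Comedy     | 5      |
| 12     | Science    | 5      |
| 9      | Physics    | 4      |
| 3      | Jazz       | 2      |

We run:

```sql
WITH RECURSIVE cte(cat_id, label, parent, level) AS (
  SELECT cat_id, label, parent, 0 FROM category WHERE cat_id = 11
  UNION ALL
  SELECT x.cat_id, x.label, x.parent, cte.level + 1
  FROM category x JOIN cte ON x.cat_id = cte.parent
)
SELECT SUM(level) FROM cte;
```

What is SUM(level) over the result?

15

Base: cat_id=11 (Sports), parent=10, level 0.
Iteration 1: join on cat_id=10 -> All (id 10, parent=5, level 1).
Iteration 2: join on cat_id=5 -> Books (id 5, parent=4, level 2).
Iteration 3: join on cat_id=4 -> Toys (id 4, parent=2, level 3).
Iteration 4: join on cat_id=2 -> NonFiction (id 2, parent=1, level 4).
Iteration 5: join on cat_id=1 -> Card (id 1, parent=NULL, level 5).
Iteration 6: parent is NULL; no match; recursion stops.
SUM(level) = 0 + 1 + 2 + 3 + 4 + 5 = 15.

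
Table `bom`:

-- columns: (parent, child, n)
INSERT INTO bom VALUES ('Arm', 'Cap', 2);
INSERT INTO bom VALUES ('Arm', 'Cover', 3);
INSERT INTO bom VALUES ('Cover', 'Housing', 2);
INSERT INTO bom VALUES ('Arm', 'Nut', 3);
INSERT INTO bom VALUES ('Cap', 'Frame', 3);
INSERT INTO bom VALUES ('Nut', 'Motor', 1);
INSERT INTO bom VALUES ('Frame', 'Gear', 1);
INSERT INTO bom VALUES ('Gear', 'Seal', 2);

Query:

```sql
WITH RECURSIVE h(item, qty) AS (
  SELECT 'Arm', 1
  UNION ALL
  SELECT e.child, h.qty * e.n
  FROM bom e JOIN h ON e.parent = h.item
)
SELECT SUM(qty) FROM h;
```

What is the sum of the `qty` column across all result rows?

42

Base: (Arm, qty=1).
Iteration 1: components of {Arm} -> Cap = 1*2 = 2, Cover = 1*3 = 3, Nut = 1*3 = 3.
Iteration 2: components of {Cap,Cover,Nut} -> Frame = 2*3 = 6, Housing = 3*2 = 6, Motor = 3*1 = 3.
Iteration 3: components of {Frame,Housing,Motor} -> Gear = 6*1 = 6.
Iteration 4: components of {Gear} -> Seal = 6*2 = 12.
Iteration 5: no further components; recursion stops.
SUM(qty) = 1 + 2 + 3 + 3 + 6 + 6 + 3 + 6 + 12 = 42.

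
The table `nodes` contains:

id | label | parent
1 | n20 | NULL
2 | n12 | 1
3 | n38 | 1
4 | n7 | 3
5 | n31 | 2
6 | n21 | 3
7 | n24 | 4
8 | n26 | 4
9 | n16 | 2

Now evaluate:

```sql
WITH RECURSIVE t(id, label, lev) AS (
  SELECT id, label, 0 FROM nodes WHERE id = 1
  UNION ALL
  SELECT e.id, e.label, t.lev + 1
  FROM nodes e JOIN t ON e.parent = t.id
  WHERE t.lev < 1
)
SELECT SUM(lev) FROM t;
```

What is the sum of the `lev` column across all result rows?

Base: id=1 (n20) at lev 0.
Iteration 1: rows with parent in {1} -> n12 (id 2, lev 1), n38 (id 3, lev 1).
Iteration 2: lev < 1 fails for all current rows; recursion stops.
SUM(lev) = 0 + 1 + 1 = 2.

2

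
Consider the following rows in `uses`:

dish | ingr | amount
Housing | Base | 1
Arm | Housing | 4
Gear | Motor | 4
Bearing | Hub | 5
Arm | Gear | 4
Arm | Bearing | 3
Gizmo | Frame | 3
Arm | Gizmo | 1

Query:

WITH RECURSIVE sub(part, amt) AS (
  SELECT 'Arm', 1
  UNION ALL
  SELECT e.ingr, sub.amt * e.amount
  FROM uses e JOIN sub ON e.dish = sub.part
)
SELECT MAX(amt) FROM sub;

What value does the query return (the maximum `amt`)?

16

Base: (Arm, amt=1).
Iteration 1: components of {Arm} -> Bearing = 1*3 = 3, Gear = 1*4 = 4, Gizmo = 1*1 = 1, Housing = 1*4 = 4.
Iteration 2: components of {Bearing,Gear,Gizmo,Housing} -> Base = 4*1 = 4, Frame = 1*3 = 3, Hub = 3*5 = 15, Motor = 4*4 = 16.
Iteration 3: no further components; recursion stops.
amt values: 1, 3, 4, 4, 1, 15, 16, 4, 3; the maximum is 16.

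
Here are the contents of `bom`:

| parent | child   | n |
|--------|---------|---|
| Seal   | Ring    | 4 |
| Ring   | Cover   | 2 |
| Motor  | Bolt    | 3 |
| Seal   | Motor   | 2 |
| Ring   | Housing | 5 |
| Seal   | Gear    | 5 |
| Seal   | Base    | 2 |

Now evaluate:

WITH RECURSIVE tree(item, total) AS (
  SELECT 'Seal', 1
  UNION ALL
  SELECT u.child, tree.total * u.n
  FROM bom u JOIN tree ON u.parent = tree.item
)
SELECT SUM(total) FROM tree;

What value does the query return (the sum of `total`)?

Base: (Seal, total=1).
Iteration 1: components of {Seal} -> Base = 1*2 = 2, Gear = 1*5 = 5, Motor = 1*2 = 2, Ring = 1*4 = 4.
Iteration 2: components of {Base,Gear,Motor,Ring} -> Bolt = 2*3 = 6, Cover = 4*2 = 8, Housing = 4*5 = 20.
Iteration 3: no further components; recursion stops.
SUM(total) = 1 + 2 + 5 + 4 + 2 + 6 + 20 + 8 = 48.

48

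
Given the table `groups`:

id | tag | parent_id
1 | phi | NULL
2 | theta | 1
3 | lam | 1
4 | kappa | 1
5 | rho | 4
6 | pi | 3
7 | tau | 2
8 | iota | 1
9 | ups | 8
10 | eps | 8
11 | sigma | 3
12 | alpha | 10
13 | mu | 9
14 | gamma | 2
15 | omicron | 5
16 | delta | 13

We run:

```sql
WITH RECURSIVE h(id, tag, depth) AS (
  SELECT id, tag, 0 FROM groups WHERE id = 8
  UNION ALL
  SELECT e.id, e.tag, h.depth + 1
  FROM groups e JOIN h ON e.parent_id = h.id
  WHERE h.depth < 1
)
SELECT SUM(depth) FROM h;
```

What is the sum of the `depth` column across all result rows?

Base: id=8 (iota) at depth 0.
Iteration 1: rows with parent_id in {8} -> ups (id 9, depth 1), eps (id 10, depth 1).
Iteration 2: depth < 1 fails for all current rows; recursion stops.
SUM(depth) = 0 + 1 + 1 = 2.

2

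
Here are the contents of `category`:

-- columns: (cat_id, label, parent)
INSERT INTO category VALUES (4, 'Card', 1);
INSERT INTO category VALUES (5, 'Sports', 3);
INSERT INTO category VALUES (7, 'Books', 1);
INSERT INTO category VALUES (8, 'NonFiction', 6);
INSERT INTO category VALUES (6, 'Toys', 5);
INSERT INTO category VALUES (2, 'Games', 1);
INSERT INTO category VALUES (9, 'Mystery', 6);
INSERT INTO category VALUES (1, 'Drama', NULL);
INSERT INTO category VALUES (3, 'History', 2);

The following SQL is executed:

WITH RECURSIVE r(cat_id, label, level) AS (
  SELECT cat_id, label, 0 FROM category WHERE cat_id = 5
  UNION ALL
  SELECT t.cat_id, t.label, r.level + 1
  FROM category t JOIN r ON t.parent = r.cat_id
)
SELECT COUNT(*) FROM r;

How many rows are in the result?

Base: cat_id=5 (Sports) at level 0.
Iteration 1: rows with parent in {5} -> Toys (id 6, level 1).
Iteration 2: rows with parent in {6} -> NonFiction (id 8, level 2), Mystery (id 9, level 2).
Iteration 3: no rows with parent in {8,9}; recursion stops.
Total rows emitted: 4.

4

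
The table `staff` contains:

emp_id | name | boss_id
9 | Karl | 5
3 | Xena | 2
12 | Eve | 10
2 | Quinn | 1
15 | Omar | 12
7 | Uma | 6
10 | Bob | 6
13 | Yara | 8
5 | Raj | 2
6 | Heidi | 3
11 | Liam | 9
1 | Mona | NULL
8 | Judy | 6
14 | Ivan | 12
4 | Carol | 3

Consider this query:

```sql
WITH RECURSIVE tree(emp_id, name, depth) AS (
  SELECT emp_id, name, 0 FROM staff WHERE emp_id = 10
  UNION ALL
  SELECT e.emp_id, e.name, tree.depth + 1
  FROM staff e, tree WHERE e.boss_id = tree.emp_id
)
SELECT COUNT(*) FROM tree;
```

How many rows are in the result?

Base: emp_id=10 (Bob) at depth 0.
Iteration 1: rows with boss_id in {10} -> Eve (id 12, depth 1).
Iteration 2: rows with boss_id in {12} -> Ivan (id 14, depth 2), Omar (id 15, depth 2).
Iteration 3: no rows with boss_id in {14,15}; recursion stops.
Total rows emitted: 4.

4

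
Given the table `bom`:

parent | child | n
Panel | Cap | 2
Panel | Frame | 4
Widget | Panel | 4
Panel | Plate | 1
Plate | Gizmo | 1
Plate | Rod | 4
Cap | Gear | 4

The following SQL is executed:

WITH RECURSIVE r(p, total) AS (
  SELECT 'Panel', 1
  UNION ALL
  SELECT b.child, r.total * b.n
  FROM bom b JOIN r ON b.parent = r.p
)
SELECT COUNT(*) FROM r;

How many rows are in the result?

7

Base: (Panel, total=1).
Iteration 1: components of {Panel} -> Cap = 1*2 = 2, Frame = 1*4 = 4, Plate = 1*1 = 1.
Iteration 2: components of {Cap,Frame,Plate} -> Gear = 2*4 = 8, Gizmo = 1*1 = 1, Rod = 1*4 = 4.
Iteration 3: no further components; recursion stops.
Total rows emitted: 7.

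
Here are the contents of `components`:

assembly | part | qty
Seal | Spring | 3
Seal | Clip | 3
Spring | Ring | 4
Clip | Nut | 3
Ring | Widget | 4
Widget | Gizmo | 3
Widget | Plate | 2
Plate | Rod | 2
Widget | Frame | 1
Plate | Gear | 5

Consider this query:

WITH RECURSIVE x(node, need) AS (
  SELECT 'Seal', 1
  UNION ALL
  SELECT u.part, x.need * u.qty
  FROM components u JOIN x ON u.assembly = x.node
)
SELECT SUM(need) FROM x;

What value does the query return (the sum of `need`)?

1036

Base: (Seal, need=1).
Iteration 1: components of {Seal} -> Clip = 1*3 = 3, Spring = 1*3 = 3.
Iteration 2: components of {Clip,Spring} -> Nut = 3*3 = 9, Ring = 3*4 = 12.
Iteration 3: components of {Nut,Ring} -> Widget = 12*4 = 48.
Iteration 4: components of {Widget} -> Frame = 48*1 = 48, Gizmo = 48*3 = 144, Plate = 48*2 = 96.
Iteration 5: components of {Frame,Gizmo,Plate} -> Gear = 96*5 = 480, Rod = 96*2 = 192.
Iteration 6: no further components; recursion stops.
SUM(need) = 1 + 3 + 3 + 12 + 9 + 48 + 144 + 96 + 48 + 192 + 480 = 1036.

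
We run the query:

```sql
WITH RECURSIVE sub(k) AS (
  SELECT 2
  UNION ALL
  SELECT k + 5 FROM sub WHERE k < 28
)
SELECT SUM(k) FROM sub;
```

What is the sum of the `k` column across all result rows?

Base: k=2.
Iteration 1: 2 < 28 holds -> k = 2 + 5 = 7.
Iteration 2: 7 < 28 holds -> k = 7 + 5 = 12.
Iteration 3: 12 < 28 holds -> k = 12 + 5 = 17.
Iteration 4: 17 < 28 holds -> k = 17 + 5 = 22.
Iteration 5: 22 < 28 holds -> k = 22 + 5 = 27.
Iteration 6: 27 < 28 holds -> k = 27 + 5 = 32.
Iteration 7: 32 < 28 fails; recursion stops.
SUM(k) = 2 + 7 + 12 + 17 + 22 + 27 + 32 = 119.

119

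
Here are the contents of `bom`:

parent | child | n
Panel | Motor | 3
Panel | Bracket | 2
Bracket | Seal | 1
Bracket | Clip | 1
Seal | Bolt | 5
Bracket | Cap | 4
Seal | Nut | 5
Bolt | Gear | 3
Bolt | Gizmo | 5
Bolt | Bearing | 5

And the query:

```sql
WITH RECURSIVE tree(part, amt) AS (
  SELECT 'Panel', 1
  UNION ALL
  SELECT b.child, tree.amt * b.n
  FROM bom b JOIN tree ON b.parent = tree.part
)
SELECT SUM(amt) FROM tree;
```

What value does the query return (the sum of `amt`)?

168

Base: (Panel, amt=1).
Iteration 1: components of {Panel} -> Bracket = 1*2 = 2, Motor = 1*3 = 3.
Iteration 2: components of {Bracket,Motor} -> Cap = 2*4 = 8, Clip = 2*1 = 2, Seal = 2*1 = 2.
Iteration 3: components of {Cap,Clip,Seal} -> Bolt = 2*5 = 10, Nut = 2*5 = 10.
Iteration 4: components of {Bolt,Nut} -> Bearing = 10*5 = 50, Gear = 10*3 = 30, Gizmo = 10*5 = 50.
Iteration 5: no further components; recursion stops.
SUM(amt) = 1 + 3 + 2 + 2 + 2 + 8 + 10 + 10 + 30 + 50 + 50 = 168.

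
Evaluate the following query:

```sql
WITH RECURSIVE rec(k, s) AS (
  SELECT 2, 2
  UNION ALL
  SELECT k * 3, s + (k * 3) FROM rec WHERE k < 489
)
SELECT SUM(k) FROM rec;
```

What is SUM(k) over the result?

Base: k=2, s=2.
Iteration 1: 2 < 489 holds -> k = 2 * 3 = 6, s = 2 + 6 = 8.
Iteration 2: 6 < 489 holds -> k = 6 * 3 = 18, s = 8 + 18 = 26.
Iteration 3: 18 < 489 holds -> k = 18 * 3 = 54, s = 26 + 54 = 80.
Iteration 4: 54 < 489 holds -> k = 54 * 3 = 162, s = 80 + 162 = 242.
Iteration 5: 162 < 489 holds -> k = 162 * 3 = 486, s = 242 + 486 = 728.
Iteration 6: 486 < 489 holds -> k = 486 * 3 = 1458, s = 728 + 1458 = 2186.
Iteration 7: 1458 < 489 fails; recursion stops.
SUM(k) = 2 + 6 + 18 + 54 + 162 + 486 + 1458 = 2186.

2186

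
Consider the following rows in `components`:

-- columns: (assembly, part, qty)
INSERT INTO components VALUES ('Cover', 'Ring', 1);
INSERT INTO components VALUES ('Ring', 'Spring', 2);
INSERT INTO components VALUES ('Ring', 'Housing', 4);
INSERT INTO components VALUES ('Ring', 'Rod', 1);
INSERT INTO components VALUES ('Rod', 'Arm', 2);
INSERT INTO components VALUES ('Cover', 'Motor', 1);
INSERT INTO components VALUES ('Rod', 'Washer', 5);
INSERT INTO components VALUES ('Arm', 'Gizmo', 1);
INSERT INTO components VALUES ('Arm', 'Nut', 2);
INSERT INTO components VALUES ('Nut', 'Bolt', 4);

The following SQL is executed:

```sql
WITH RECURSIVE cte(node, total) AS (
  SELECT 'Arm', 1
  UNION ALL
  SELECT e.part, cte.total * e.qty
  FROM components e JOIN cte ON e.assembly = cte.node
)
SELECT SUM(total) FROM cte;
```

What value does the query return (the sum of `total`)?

Base: (Arm, total=1).
Iteration 1: components of {Arm} -> Gizmo = 1*1 = 1, Nut = 1*2 = 2.
Iteration 2: components of {Gizmo,Nut} -> Bolt = 2*4 = 8.
Iteration 3: no further components; recursion stops.
SUM(total) = 1 + 1 + 2 + 8 = 12.

12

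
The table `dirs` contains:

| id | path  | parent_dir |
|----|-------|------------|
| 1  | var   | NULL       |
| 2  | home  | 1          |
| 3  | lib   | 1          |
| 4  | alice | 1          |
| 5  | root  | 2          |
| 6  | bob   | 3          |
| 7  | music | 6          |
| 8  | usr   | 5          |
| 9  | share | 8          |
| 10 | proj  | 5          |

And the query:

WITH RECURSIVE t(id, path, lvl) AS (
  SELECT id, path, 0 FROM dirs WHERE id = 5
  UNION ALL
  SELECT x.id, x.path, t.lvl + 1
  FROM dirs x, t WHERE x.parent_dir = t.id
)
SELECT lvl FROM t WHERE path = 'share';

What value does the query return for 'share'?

Base: id=5 (root) at lvl 0.
Iteration 1: rows with parent_dir in {5} -> usr (id 8, lvl 1), proj (id 10, lvl 1).
Iteration 2: rows with parent_dir in {8,10} -> share (id 9, lvl 2).
Iteration 3: no rows with parent_dir in {9}; recursion stops.

2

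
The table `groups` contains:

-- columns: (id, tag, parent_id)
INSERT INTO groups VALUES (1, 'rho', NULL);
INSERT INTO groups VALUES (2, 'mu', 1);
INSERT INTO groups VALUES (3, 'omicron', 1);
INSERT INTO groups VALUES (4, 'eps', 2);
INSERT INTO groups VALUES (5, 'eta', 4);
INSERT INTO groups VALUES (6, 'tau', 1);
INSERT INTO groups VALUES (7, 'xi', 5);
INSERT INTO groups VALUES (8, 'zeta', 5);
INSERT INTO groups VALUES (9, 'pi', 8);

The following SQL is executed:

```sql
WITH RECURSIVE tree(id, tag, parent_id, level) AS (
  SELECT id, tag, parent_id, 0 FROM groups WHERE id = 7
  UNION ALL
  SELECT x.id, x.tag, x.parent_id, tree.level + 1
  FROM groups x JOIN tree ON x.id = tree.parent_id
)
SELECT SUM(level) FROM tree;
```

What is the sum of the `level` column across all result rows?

10

Base: id=7 (xi), parent_id=5, level 0.
Iteration 1: join on id=5 -> eta (id 5, parent_id=4, level 1).
Iteration 2: join on id=4 -> eps (id 4, parent_id=2, level 2).
Iteration 3: join on id=2 -> mu (id 2, parent_id=1, level 3).
Iteration 4: join on id=1 -> rho (id 1, parent_id=NULL, level 4).
Iteration 5: parent_id is NULL; no match; recursion stops.
SUM(level) = 0 + 1 + 2 + 3 + 4 = 10.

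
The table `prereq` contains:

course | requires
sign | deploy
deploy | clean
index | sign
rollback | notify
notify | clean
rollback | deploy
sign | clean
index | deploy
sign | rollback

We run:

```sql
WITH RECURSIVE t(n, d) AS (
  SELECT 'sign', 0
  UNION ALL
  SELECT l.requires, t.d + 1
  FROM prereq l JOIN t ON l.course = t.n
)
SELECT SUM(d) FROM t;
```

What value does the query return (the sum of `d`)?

15

Base: (sign, d=0).
Iteration 1: edges from {sign} -> (clean, d=1), (deploy, d=1), (rollback, d=1).
Iteration 2: edges from {clean,deploy,rollback} -> (clean, d=2), (deploy, d=2), (notify, d=2).
Iteration 3: edges from {clean,deploy,notify} -> (clean, d=3) x2. [UNION ALL keeps all 2 new rows, including repeats]
Iteration 4: no outgoing edges from {clean}; recursion stops.
SUM(d) = 0 + 1 + 1 + 1 + 2 + 2 + 2 + 3 + 3 = 15.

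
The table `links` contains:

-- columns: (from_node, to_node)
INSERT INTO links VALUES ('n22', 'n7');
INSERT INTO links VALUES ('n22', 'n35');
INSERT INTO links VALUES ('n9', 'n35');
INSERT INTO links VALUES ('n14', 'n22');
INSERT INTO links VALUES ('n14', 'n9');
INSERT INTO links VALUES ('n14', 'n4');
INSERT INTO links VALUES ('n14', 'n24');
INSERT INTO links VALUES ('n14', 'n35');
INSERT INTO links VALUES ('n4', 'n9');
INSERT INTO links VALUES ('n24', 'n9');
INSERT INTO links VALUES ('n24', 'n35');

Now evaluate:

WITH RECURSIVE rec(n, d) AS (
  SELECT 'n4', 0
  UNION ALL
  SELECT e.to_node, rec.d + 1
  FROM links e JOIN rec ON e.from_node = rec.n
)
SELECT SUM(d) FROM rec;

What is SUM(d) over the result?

3

Base: (n4, d=0).
Iteration 1: edges from {n4} -> (n9, d=1).
Iteration 2: edges from {n9} -> (n35, d=2).
Iteration 3: no outgoing edges from {n35}; recursion stops.
SUM(d) = 0 + 1 + 2 = 3.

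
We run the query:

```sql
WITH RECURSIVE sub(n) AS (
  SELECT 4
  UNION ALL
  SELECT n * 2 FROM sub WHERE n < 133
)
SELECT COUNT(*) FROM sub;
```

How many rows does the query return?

7

Base: n=4.
Iteration 1: 4 < 133 holds -> n = 4 * 2 = 8.
Iteration 2: 8 < 133 holds -> n = 8 * 2 = 16.
Iteration 3: 16 < 133 holds -> n = 16 * 2 = 32.
Iteration 4: 32 < 133 holds -> n = 32 * 2 = 64.
Iteration 5: 64 < 133 holds -> n = 64 * 2 = 128.
Iteration 6: 128 < 133 holds -> n = 128 * 2 = 256.
Iteration 7: 256 < 133 fails; recursion stops.
Total rows emitted: 7.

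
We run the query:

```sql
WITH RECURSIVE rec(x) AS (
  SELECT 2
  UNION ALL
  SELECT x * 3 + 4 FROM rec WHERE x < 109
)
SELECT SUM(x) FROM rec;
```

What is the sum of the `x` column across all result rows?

Base: x=2.
Iteration 1: 2 < 109 holds -> x = 2 * 3 + 4 = 10.
Iteration 2: 10 < 109 holds -> x = 10 * 3 + 4 = 34.
Iteration 3: 34 < 109 holds -> x = 34 * 3 + 4 = 106.
Iteration 4: 106 < 109 holds -> x = 106 * 3 + 4 = 322.
Iteration 5: 322 < 109 fails; recursion stops.
SUM(x) = 2 + 10 + 34 + 106 + 322 = 474.

474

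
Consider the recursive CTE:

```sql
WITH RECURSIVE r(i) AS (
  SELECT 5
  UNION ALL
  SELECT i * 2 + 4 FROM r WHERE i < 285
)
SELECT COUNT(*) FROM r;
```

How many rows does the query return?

7

Base: i=5.
Iteration 1: 5 < 285 holds -> i = 5 * 2 + 4 = 14.
Iteration 2: 14 < 285 holds -> i = 14 * 2 + 4 = 32.
Iteration 3: 32 < 285 holds -> i = 32 * 2 + 4 = 68.
Iteration 4: 68 < 285 holds -> i = 68 * 2 + 4 = 140.
Iteration 5: 140 < 285 holds -> i = 140 * 2 + 4 = 284.
Iteration 6: 284 < 285 holds -> i = 284 * 2 + 4 = 572.
Iteration 7: 572 < 285 fails; recursion stops.
Total rows emitted: 7.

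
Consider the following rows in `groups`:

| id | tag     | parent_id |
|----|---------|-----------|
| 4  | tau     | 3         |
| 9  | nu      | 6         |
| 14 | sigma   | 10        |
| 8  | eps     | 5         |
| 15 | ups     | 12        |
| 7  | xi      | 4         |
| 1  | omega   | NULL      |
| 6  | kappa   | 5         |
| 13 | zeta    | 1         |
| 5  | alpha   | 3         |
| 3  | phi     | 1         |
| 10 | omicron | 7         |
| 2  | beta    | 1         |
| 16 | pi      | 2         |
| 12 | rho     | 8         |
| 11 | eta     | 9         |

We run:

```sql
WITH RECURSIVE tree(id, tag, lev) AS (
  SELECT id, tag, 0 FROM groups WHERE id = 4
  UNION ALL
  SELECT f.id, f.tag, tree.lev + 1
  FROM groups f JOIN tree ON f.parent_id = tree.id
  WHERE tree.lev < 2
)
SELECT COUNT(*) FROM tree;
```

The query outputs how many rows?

Base: id=4 (tau) at lev 0.
Iteration 1: rows with parent_id in {4} -> xi (id 7, lev 1).
Iteration 2: rows with parent_id in {7} -> omicron (id 10, lev 2).
Iteration 3: lev < 2 fails for all current rows; recursion stops.
Total rows emitted: 3.

3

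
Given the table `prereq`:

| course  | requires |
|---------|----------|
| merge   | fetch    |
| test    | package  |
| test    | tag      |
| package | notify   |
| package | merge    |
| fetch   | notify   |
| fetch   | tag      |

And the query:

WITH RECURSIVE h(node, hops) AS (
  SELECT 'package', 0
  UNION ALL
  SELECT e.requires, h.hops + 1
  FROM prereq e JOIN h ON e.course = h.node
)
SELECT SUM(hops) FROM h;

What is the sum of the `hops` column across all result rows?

Base: (package, hops=0).
Iteration 1: edges from {package} -> (merge, hops=1), (notify, hops=1).
Iteration 2: edges from {merge,notify} -> (fetch, hops=2).
Iteration 3: edges from {fetch} -> (notify, hops=3), (tag, hops=3).
Iteration 4: no outgoing edges from {notify,tag}; recursion stops.
SUM(hops) = 0 + 1 + 1 + 2 + 3 + 3 = 10.

10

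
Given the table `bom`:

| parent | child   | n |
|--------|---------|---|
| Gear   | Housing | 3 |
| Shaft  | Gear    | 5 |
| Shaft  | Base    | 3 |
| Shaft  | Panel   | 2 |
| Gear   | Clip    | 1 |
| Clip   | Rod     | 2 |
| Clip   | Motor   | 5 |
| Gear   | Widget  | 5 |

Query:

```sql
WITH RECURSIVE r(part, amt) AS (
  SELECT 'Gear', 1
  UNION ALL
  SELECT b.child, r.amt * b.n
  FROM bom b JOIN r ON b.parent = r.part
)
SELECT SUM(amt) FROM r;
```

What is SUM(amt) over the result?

17

Base: (Gear, amt=1).
Iteration 1: components of {Gear} -> Clip = 1*1 = 1, Housing = 1*3 = 3, Widget = 1*5 = 5.
Iteration 2: components of {Clip,Housing,Widget} -> Motor = 1*5 = 5, Rod = 1*2 = 2.
Iteration 3: no further components; recursion stops.
SUM(amt) = 1 + 1 + 5 + 3 + 5 + 2 = 17.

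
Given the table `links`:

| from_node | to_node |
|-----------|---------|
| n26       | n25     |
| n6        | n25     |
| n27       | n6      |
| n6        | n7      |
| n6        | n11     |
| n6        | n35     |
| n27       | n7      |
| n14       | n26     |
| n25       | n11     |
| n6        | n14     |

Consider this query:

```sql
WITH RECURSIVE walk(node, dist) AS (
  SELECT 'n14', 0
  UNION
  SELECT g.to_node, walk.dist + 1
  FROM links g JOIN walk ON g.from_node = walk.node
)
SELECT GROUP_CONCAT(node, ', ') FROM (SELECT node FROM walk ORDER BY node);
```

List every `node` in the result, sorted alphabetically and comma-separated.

Base: (n14, dist=0).
Iteration 1: edges from {n14} -> (n26, dist=1).
Iteration 2: edges from {n26} -> (n25, dist=2).
Iteration 3: edges from {n25} -> (n11, dist=3).
Iteration 4: no outgoing edges from {n11}; recursion stops.

n11, n14, n25, n26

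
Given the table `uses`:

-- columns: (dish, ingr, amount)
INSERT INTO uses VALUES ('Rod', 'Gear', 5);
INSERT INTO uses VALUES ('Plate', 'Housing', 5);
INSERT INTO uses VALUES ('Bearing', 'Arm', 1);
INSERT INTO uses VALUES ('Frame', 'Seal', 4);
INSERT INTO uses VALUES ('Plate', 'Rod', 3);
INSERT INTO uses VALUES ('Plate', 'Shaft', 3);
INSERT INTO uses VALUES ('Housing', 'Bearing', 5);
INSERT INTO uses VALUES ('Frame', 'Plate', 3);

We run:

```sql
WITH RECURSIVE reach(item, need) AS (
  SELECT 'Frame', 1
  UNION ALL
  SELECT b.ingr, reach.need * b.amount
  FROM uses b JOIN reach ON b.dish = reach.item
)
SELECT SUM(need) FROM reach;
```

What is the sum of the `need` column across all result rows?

Base: (Frame, need=1).
Iteration 1: components of {Frame} -> Plate = 1*3 = 3, Seal = 1*4 = 4.
Iteration 2: components of {Plate,Seal} -> Housing = 3*5 = 15, Rod = 3*3 = 9, Shaft = 3*3 = 9.
Iteration 3: components of {Housing,Rod,Shaft} -> Bearing = 15*5 = 75, Gear = 9*5 = 45.
Iteration 4: components of {Bearing,Gear} -> Arm = 75*1 = 75.
Iteration 5: no further components; recursion stops.
SUM(need) = 1 + 3 + 4 + 15 + 9 + 9 + 75 + 45 + 75 = 236.

236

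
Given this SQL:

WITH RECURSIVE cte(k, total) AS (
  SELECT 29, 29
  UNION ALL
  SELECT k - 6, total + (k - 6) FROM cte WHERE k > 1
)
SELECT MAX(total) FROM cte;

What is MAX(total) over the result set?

85

Base: k=29, total=29.
Iteration 1: 29 > 1 holds -> k = 29 - 6 = 23, total = 29 + 23 = 52.
Iteration 2: 23 > 1 holds -> k = 23 - 6 = 17, total = 52 + 17 = 69.
Iteration 3: 17 > 1 holds -> k = 17 - 6 = 11, total = 69 + 11 = 80.
Iteration 4: 11 > 1 holds -> k = 11 - 6 = 5, total = 80 + 5 = 85.
Iteration 5: 5 > 1 holds -> k = 5 - 6 = -1, total = 85 + -1 = 84.
Iteration 6: -1 > 1 fails; recursion stops.
total values: 29, 52, 69, 80, 85, 84; the maximum is 85.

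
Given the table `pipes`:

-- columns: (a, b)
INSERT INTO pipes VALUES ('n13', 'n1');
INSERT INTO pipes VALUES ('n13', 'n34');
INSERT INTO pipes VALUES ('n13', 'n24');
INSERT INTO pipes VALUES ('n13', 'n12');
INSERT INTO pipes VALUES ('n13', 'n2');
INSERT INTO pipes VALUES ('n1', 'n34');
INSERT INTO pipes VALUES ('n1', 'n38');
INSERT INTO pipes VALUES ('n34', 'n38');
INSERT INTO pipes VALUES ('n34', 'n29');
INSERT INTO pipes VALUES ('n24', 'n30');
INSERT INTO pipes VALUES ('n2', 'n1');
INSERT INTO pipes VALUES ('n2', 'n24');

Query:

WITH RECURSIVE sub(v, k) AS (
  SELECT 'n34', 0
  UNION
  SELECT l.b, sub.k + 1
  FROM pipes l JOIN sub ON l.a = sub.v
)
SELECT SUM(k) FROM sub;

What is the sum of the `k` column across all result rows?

2

Base: (n34, k=0).
Iteration 1: edges from {n34} -> (n29, k=1), (n38, k=1).
Iteration 2: no outgoing edges from {n29,n38}; recursion stops.
SUM(k) = 0 + 1 + 1 = 2.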